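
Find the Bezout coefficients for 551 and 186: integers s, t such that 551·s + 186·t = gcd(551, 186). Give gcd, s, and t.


Euclidean algorithm on (551, 186) — divide until remainder is 0:
  551 = 2 · 186 + 179
  186 = 1 · 179 + 7
  179 = 25 · 7 + 4
  7 = 1 · 4 + 3
  4 = 1 · 3 + 1
  3 = 3 · 1 + 0
gcd(551, 186) = 1.
Track Bezout coefficients alongside the remainders: start with r₀ = 551 = a·1 + b·0 (s = 1, t = 0) and r₁ = 186 = a·0 + b·1 (s = 0, t = 1); each new remainder r_{k+1} = r_{k-1} − q_k·r_k inherits s_{k+1} = s_{k-1} − q_k·s_k, t_{k+1} = t_{k-1} − q_k·t_k, so r_k = a·s_k + b·t_k at every step:
  q = 2: r = 179, s = 1 − 2·0 = 1, t = 0 − 2·1 = -2  (check: 551·1 + 186·(-2) = 179)
  q = 1: r = 7, s = 0 − 1·1 = -1, t = 1 − 1·(-2) = 3  (check: 551·(-1) + 186·3 = 7)
  q = 25: r = 4, s = 1 − 25·(-1) = 26, t = -2 − 25·3 = -77  (check: 551·26 + 186·(-77) = 4)
  q = 1: r = 3, s = -1 − 1·26 = -27, t = 3 − 1·(-77) = 80  (check: 551·(-27) + 186·80 = 3)
  q = 1: r = 1, s = 26 − 1·(-27) = 53, t = -77 − 1·80 = -157  (check: 551·53 + 186·(-157) = 1)
The row with r = 1 (the gcd) gives the Bezout coefficients s = 53, t = -157.
Result: 551 · (53) + 186 · (-157) = 1.

gcd(551, 186) = 1; s = 53, t = -157 (check: 551·53 + 186·(-157) = 1).


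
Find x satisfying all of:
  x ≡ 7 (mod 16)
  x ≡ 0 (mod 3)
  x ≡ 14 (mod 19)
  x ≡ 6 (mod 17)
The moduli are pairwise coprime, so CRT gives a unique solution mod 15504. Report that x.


Product of moduli M = 16 · 3 · 19 · 17 = 15504.
Merge one congruence at a time:
  Start: x ≡ 7 (mod 16).
  Combine with x ≡ 0 (mod 3); new modulus lcm = 48.
    Write x = 7 + 16·t and substitute into x ≡ 0 (mod 3): 16·t ≡ 0 − 7 = -7 (mod 3).
    Reduce coefficients mod 3: 1·t ≡ 2 (mod 3).
    So t ≡ 2 (mod 3).
    Then x = 7 + 16·2 = 39, valid modulo lcm(16, 3) = 48: x ≡ 39 (mod 48).
  Combine with x ≡ 14 (mod 19); new modulus lcm = 912.
    Write x = 39 + 48·t and substitute into x ≡ 14 (mod 19): 48·t ≡ 14 − 39 = -25 (mod 19).
    Reduce coefficients mod 19: 10·t ≡ 13 (mod 19).
    The inverse of 10 mod 19 is 2 (since 10·2 = 20 = 1·19 + 1), so t ≡ 2·13 = 26 ≡ 7 (mod 19).
    Then x = 39 + 48·7 = 375, valid modulo lcm(48, 19) = 912: x ≡ 375 (mod 912).
  Combine with x ≡ 6 (mod 17); new modulus lcm = 15504.
    Write x = 375 + 912·t and substitute into x ≡ 6 (mod 17): 912·t ≡ 6 − 375 = -369 (mod 17).
    Reduce coefficients mod 17: 11·t ≡ 5 (mod 17).
    The inverse of 11 mod 17 is 14 (since 11·14 = 154 = 9·17 + 1), so t ≡ 14·5 = 70 ≡ 2 (mod 17).
    Then x = 375 + 912·2 = 2199, valid modulo lcm(912, 17) = 15504: x ≡ 2199 (mod 15504).
Verify against each original: 2199 mod 16 = 7, 2199 mod 3 = 0, 2199 mod 19 = 14, 2199 mod 17 = 6.

x ≡ 2199 (mod 15504).


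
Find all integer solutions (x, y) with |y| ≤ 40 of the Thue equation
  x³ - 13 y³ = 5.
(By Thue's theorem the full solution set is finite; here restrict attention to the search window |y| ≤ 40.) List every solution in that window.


The equation is x³ - 13y³ = 5. For fixed y, x³ = 13·y³ + 5, so a solution requires the RHS to be a perfect cube.
Strategy: iterate y from -40 to 40, compute RHS = 13·y³ + 5, and check whether it is a (positive or negative) perfect cube.
Check small values of y:
  y = 0: RHS = 5 is not a perfect cube.
  y = 1: RHS = 18 is not a perfect cube.
  y = -1: RHS = -8 = (-2)³ ⇒ x = -2 works.
  y = 2: RHS = 109 is not a perfect cube.
  y = -2: RHS = -99 is not a perfect cube.
  y = 3: RHS = 356 is not a perfect cube.
  y = -3: RHS = -346 is not a perfect cube.
Continuing the search up to |y| = 40 finds no further solutions beyond those listed.
Collected solutions: (-2, -1).

Solutions (with |y| ≤ 40): (-2, -1).


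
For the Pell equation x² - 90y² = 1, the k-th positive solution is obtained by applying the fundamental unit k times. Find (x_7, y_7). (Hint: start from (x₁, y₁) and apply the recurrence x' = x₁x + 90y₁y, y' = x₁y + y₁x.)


Step 1: Find the fundamental solution (x₁, y₁) of x² - 90y² = 1.
  Expand √90 as a continued fraction. a₀ = ⌊√90⌋ = 9; iterate m_{k+1} = d_k·a_k − m_k, d_{k+1} = (90 − m_{k+1}²)/d_k, a_{k+1} = ⌊(a₀ + m_{k+1})/d_{k+1}⌋ (starting m₀ = 0, d₀ = 1), with convergents p_k = a_k·p_{k-1} + p_{k-2}, q_k = a_k·q_{k-1} + q_{k-2} (p₋₁ = 1, q₋₁ = 0):
  k = 0: a₀ = 9; p₀/q₀ = 9/1; p₀² − 90·q₀² = 81 − 90 = -9.
  k = 1: m = 9, d = 9, a = ⌊(9 + 9)/9⌋ = 2; p/q = (2·9 + 1)/(2·1 + 0) = 19/2; p² − 90·q² = 361 − 360 = 1.
  The first convergent with p² − 90·q² = 1 gives the fundamental solution (x₁, y₁) = (19, 2).
Step 2: Apply the recurrence (x_{n+1}, y_{n+1}) = (x₁x_n + 90y₁y_n, x₁y_n + y₁x_n) repeatedly.
  From (x_1, y_1) = (19, 2): x_2 = 19·19 + 90·2·2 = 721; y_2 = 19·2 + 2·19 = 76.
  From (x_2, y_2) = (721, 76): x_3 = 19·721 + 90·2·76 = 27379; y_3 = 19·76 + 2·721 = 2886.
  From (x_3, y_3) = (27379, 2886): x_4 = 19·27379 + 90·2·2886 = 1039681; y_4 = 19·2886 + 2·27379 = 109592.
  From (x_4, y_4) = (1039681, 109592): x_5 = 19·1039681 + 90·2·109592 = 39480499; y_5 = 19·109592 + 2·1039681 = 4161610.
  From (x_5, y_5) = (39480499, 4161610): x_6 = 19·39480499 + 90·2·4161610 = 1499219281; y_6 = 19·4161610 + 2·39480499 = 158031588.
  From (x_6, y_6) = (1499219281, 158031588): x_7 = 19·1499219281 + 90·2·158031588 = 56930852179; y_7 = 19·158031588 + 2·1499219281 = 6001038734.
Step 3: Verify x_7² - 90·y_7² = 3241121929827149048041 - 3241121929827149048040 = 1 (should be 1). ✓

(x_1, y_1) = (19, 2); (x_7, y_7) = (56930852179, 6001038734).


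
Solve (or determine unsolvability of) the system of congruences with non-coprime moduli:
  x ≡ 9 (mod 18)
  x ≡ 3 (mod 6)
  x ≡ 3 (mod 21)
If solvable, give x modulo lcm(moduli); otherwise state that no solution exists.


Moduli 18, 6, 21 are not pairwise coprime, so CRT works modulo lcm(m_i) when all pairwise compatibility conditions hold.
Pairwise compatibility: gcd(m_i, m_j) must divide a_i - a_j for every pair.
Merge one congruence at a time:
  Start: x ≡ 9 (mod 18).
  Combine with x ≡ 3 (mod 6): gcd(18, 6) = 6; 3 - 9 = -6, which IS divisible by 6, so compatible.
    Write x = 9 + 18·t and substitute into x ≡ 3 (mod 6): 18·t ≡ 3 − 9 = -6 (mod 6).
    Divide the congruence (and modulus) by g = 6: 3·t ≡ -1 (mod 1).
    Modulo 1 every t works; take t = 0.
    Then x = 9 + 18·0 = 9, valid modulo lcm(18, 6) = 18: x ≡ 9 (mod 18).
  Combine with x ≡ 3 (mod 21): gcd(18, 21) = 3; 3 - 9 = -6, which IS divisible by 3, so compatible.
    Write x = 9 + 18·t and substitute into x ≡ 3 (mod 21): 18·t ≡ 3 − 9 = -6 (mod 21).
    Divide the congruence (and modulus) by g = 3: 6·t ≡ -2 (mod 7).
    Reduce coefficients mod 7: 6·t ≡ 5 (mod 7).
    The inverse of 6 mod 7 is 6 (since 6·6 = 36 = 5·7 + 1), so t ≡ 6·5 = 30 ≡ 2 (mod 7).
    Then x = 9 + 18·2 = 45, valid modulo lcm(18, 21) = 126: x ≡ 45 (mod 126).
Verify: 45 mod 18 = 9, 45 mod 6 = 3, 45 mod 21 = 3.

x ≡ 45 (mod 126).


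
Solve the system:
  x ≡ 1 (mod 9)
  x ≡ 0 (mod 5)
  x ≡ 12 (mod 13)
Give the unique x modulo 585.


Moduli 9, 5, 13 are pairwise coprime; by CRT there is a unique solution modulo M = 9 · 5 · 13 = 585.
Solve pairwise, accumulating the modulus:
  Start with x ≡ 1 (mod 9).
  Combine with x ≡ 0 (mod 5): since gcd(9, 5) = 1, we get a unique residue mod 45.
    Write x = 1 + 9·t and substitute into x ≡ 0 (mod 5): 9·t ≡ 0 − 1 = -1 (mod 5).
    Reduce coefficients mod 5: 4·t ≡ 4 (mod 5).
    The inverse of 4 mod 5 is 4 (since 4·4 = 16 = 3·5 + 1), so t ≡ 4·4 = 16 ≡ 1 (mod 5).
    Then x = 1 + 9·1 = 10, valid modulo lcm(9, 5) = 45: x ≡ 10 (mod 45).
  Combine with x ≡ 12 (mod 13): since gcd(45, 13) = 1, we get a unique residue mod 585.
    Write x = 10 + 45·t and substitute into x ≡ 12 (mod 13): 45·t ≡ 12 − 10 = 2 (mod 13).
    Reduce coefficients mod 13: 6·t ≡ 2 (mod 13).
    The inverse of 6 mod 13 is 11 (since 6·11 = 66 = 5·13 + 1), so t ≡ 11·2 = 22 ≡ 9 (mod 13).
    Then x = 10 + 45·9 = 415, valid modulo lcm(45, 13) = 585: x ≡ 415 (mod 585).
Verify: 415 mod 9 = 1 ✓, 415 mod 5 = 0 ✓, 415 mod 13 = 12 ✓.

x ≡ 415 (mod 585).


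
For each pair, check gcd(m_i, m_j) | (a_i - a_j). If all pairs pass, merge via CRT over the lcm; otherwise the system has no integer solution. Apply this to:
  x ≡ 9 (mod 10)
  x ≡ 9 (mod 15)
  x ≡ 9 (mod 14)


Moduli 10, 15, 14 are not pairwise coprime, so CRT works modulo lcm(m_i) when all pairwise compatibility conditions hold.
Pairwise compatibility: gcd(m_i, m_j) must divide a_i - a_j for every pair.
Merge one congruence at a time:
  Start: x ≡ 9 (mod 10).
  Combine with x ≡ 9 (mod 15): gcd(10, 15) = 5; 9 - 9 = 0, which IS divisible by 5, so compatible.
    Write x = 9 + 10·t and substitute into x ≡ 9 (mod 15): 10·t ≡ 9 − 9 = 0 (mod 15).
    Divide the congruence (and modulus) by g = 5: 2·t ≡ 0 (mod 3).
    The inverse of 2 mod 3 is 2 (since 2·2 = 4 = 1·3 + 1), so t ≡ 2·0 = 0 ≡ 0 (mod 3).
    Then x = 9 + 10·0 = 9, valid modulo lcm(10, 15) = 30: x ≡ 9 (mod 30).
  Combine with x ≡ 9 (mod 14): gcd(30, 14) = 2; 9 - 9 = 0, which IS divisible by 2, so compatible.
    Write x = 9 + 30·t and substitute into x ≡ 9 (mod 14): 30·t ≡ 9 − 9 = 0 (mod 14).
    Divide the congruence (and modulus) by g = 2: 15·t ≡ 0 (mod 7).
    Reduce coefficients mod 7: 1·t ≡ 0 (mod 7).
    So t ≡ 0 (mod 7).
    Then x = 9 + 30·0 = 9, valid modulo lcm(30, 14) = 210: x ≡ 9 (mod 210).
Verify: 9 mod 10 = 9, 9 mod 15 = 9, 9 mod 14 = 9.

x ≡ 9 (mod 210).


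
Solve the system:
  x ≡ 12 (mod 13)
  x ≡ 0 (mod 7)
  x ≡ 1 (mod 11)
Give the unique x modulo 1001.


Moduli 13, 7, 11 are pairwise coprime; by CRT there is a unique solution modulo M = 13 · 7 · 11 = 1001.
Solve pairwise, accumulating the modulus:
  Start with x ≡ 12 (mod 13).
  Combine with x ≡ 0 (mod 7): since gcd(13, 7) = 1, we get a unique residue mod 91.
    Write x = 12 + 13·t and substitute into x ≡ 0 (mod 7): 13·t ≡ 0 − 12 = -12 (mod 7).
    Reduce coefficients mod 7: 6·t ≡ 2 (mod 7).
    The inverse of 6 mod 7 is 6 (since 6·6 = 36 = 5·7 + 1), so t ≡ 6·2 = 12 ≡ 5 (mod 7).
    Then x = 12 + 13·5 = 77, valid modulo lcm(13, 7) = 91: x ≡ 77 (mod 91).
  Combine with x ≡ 1 (mod 11): since gcd(91, 11) = 1, we get a unique residue mod 1001.
    Write x = 77 + 91·t and substitute into x ≡ 1 (mod 11): 91·t ≡ 1 − 77 = -76 (mod 11).
    Reduce coefficients mod 11: 3·t ≡ 1 (mod 11).
    The inverse of 3 mod 11 is 4 (since 3·4 = 12 = 1·11 + 1), so t ≡ 4·1 = 4 ≡ 4 (mod 11).
    Then x = 77 + 91·4 = 441, valid modulo lcm(91, 11) = 1001: x ≡ 441 (mod 1001).
Verify: 441 mod 13 = 12 ✓, 441 mod 7 = 0 ✓, 441 mod 11 = 1 ✓.

x ≡ 441 (mod 1001).


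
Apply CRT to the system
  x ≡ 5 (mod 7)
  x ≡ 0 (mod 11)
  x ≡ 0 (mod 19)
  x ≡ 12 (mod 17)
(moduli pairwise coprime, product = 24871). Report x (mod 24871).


Product of moduli M = 7 · 11 · 19 · 17 = 24871.
Merge one congruence at a time:
  Start: x ≡ 5 (mod 7).
  Combine with x ≡ 0 (mod 11); new modulus lcm = 77.
    Write x = 5 + 7·t and substitute into x ≡ 0 (mod 11): 7·t ≡ 0 − 5 = -5 (mod 11).
    Reduce coefficients mod 11: 7·t ≡ 6 (mod 11).
    The inverse of 7 mod 11 is 8 (since 7·8 = 56 = 5·11 + 1), so t ≡ 8·6 = 48 ≡ 4 (mod 11).
    Then x = 5 + 7·4 = 33, valid modulo lcm(7, 11) = 77: x ≡ 33 (mod 77).
  Combine with x ≡ 0 (mod 19); new modulus lcm = 1463.
    Write x = 33 + 77·t and substitute into x ≡ 0 (mod 19): 77·t ≡ 0 − 33 = -33 (mod 19).
    Reduce coefficients mod 19: 1·t ≡ 5 (mod 19).
    So t ≡ 5 (mod 19).
    Then x = 33 + 77·5 = 418, valid modulo lcm(77, 19) = 1463: x ≡ 418 (mod 1463).
  Combine with x ≡ 12 (mod 17); new modulus lcm = 24871.
    Write x = 418 + 1463·t and substitute into x ≡ 12 (mod 17): 1463·t ≡ 12 − 418 = -406 (mod 17).
    Reduce coefficients mod 17: 1·t ≡ 2 (mod 17).
    So t ≡ 2 (mod 17).
    Then x = 418 + 1463·2 = 3344, valid modulo lcm(1463, 17) = 24871: x ≡ 3344 (mod 24871).
Verify against each original: 3344 mod 7 = 5, 3344 mod 11 = 0, 3344 mod 19 = 0, 3344 mod 17 = 12.

x ≡ 3344 (mod 24871).


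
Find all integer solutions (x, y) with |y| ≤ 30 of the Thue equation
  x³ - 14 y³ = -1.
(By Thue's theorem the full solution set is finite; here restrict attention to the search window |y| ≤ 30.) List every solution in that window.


The equation is x³ - 14y³ = -1. For fixed y, x³ = 14·y³ − 1, so a solution requires the RHS to be a perfect cube.
Strategy: iterate y from -30 to 30, compute RHS = 14·y³ − 1, and check whether it is a (positive or negative) perfect cube.
Check small values of y:
  y = 0: RHS = -1 = (-1)³ ⇒ x = -1 works.
  y = 1: RHS = 13 is not a perfect cube.
  y = -1: RHS = -15 is not a perfect cube.
  y = 2: RHS = 111 is not a perfect cube.
  y = -2: RHS = -113 is not a perfect cube.
  y = 3: RHS = 377 is not a perfect cube.
  y = -3: RHS = -379 is not a perfect cube.
Continuing the search up to |y| = 30 finds no further solutions beyond those listed.
Collected solutions: (-1, 0).

Solutions (with |y| ≤ 30): (-1, 0).


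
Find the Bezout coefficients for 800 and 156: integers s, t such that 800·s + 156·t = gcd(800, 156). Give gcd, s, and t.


Euclidean algorithm on (800, 156) — divide until remainder is 0:
  800 = 5 · 156 + 20
  156 = 7 · 20 + 16
  20 = 1 · 16 + 4
  16 = 4 · 4 + 0
gcd(800, 156) = 4.
Track Bezout coefficients alongside the remainders: start with r₀ = 800 = a·1 + b·0 (s = 1, t = 0) and r₁ = 156 = a·0 + b·1 (s = 0, t = 1); each new remainder r_{k+1} = r_{k-1} − q_k·r_k inherits s_{k+1} = s_{k-1} − q_k·s_k, t_{k+1} = t_{k-1} − q_k·t_k, so r_k = a·s_k + b·t_k at every step:
  q = 5: r = 20, s = 1 − 5·0 = 1, t = 0 − 5·1 = -5  (check: 800·1 + 156·(-5) = 20)
  q = 7: r = 16, s = 0 − 7·1 = -7, t = 1 − 7·(-5) = 36  (check: 800·(-7) + 156·36 = 16)
  q = 1: r = 4, s = 1 − 1·(-7) = 8, t = -5 − 1·36 = -41  (check: 800·8 + 156·(-41) = 4)
The row with r = 4 (the gcd) gives the Bezout coefficients s = 8, t = -41.
Result: 800 · (8) + 156 · (-41) = 4.

gcd(800, 156) = 4; s = 8, t = -41 (check: 800·8 + 156·(-41) = 4).


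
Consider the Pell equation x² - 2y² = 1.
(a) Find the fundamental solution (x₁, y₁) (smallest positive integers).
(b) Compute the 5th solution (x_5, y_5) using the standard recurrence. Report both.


Step 1: Find the fundamental solution (x₁, y₁) of x² - 2y² = 1.
  Expand √2 as a continued fraction. a₀ = ⌊√2⌋ = 1; iterate m_{k+1} = d_k·a_k − m_k, d_{k+1} = (2 − m_{k+1}²)/d_k, a_{k+1} = ⌊(a₀ + m_{k+1})/d_{k+1}⌋ (starting m₀ = 0, d₀ = 1), with convergents p_k = a_k·p_{k-1} + p_{k-2}, q_k = a_k·q_{k-1} + q_{k-2} (p₋₁ = 1, q₋₁ = 0):
  k = 0: a₀ = 1; p₀/q₀ = 1/1; p₀² − 2·q₀² = 1 − 2 = -1.
  k = 1: m = 1, d = 1, a = ⌊(1 + 1)/1⌋ = 2; p/q = (2·1 + 1)/(2·1 + 0) = 3/2; p² − 2·q² = 9 − 8 = 1.
  The first convergent with p² − 2·q² = 1 gives the fundamental solution (x₁, y₁) = (3, 2).
Step 2: Apply the recurrence (x_{n+1}, y_{n+1}) = (x₁x_n + 2y₁y_n, x₁y_n + y₁x_n) repeatedly.
  From (x_1, y_1) = (3, 2): x_2 = 3·3 + 2·2·2 = 17; y_2 = 3·2 + 2·3 = 12.
  From (x_2, y_2) = (17, 12): x_3 = 3·17 + 2·2·12 = 99; y_3 = 3·12 + 2·17 = 70.
  From (x_3, y_3) = (99, 70): x_4 = 3·99 + 2·2·70 = 577; y_4 = 3·70 + 2·99 = 408.
  From (x_4, y_4) = (577, 408): x_5 = 3·577 + 2·2·408 = 3363; y_5 = 3·408 + 2·577 = 2378.
Step 3: Verify x_5² - 2·y_5² = 11309769 - 11309768 = 1 (should be 1). ✓

(x_1, y_1) = (3, 2); (x_5, y_5) = (3363, 2378).


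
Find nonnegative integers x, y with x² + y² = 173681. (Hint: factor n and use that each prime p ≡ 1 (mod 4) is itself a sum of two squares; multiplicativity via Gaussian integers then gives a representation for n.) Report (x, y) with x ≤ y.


Step 1: Factor n = 173681 = 29 · 53 · 113.
Step 2: Check the mod-4 condition on each prime factor: 29 ≡ 1 (mod 4), exponent 1; 53 ≡ 1 (mod 4), exponent 1; 113 ≡ 1 (mod 4), exponent 1.
All primes ≡ 3 (mod 4) appear to even exponent (or don't appear), so by the two-squares theorem n IS expressible as a sum of two squares.
Step 3: Build a representation. Here n = 29 · 53 · 113 is a product of primes ≡ 1 (mod 4). Each prime p ≡ 1 (mod 4) is itself a sum of two squares; find a² by testing p − a² for a perfect square:
  29: 29 − 1² = 28, 29 − 2² = 25 = 5² ⇒ 29 = 2² + 5².
  53: 53 − 1² = 52, 53 − 2² = 49 = 7² ⇒ 53 = 2² + 7².
  113: 113 − 1² = 112, 113 − 2² = 109, 113 − 3² = 104, 113 − 4² = 97, 113 − 5² = 88, 113 − 6² = 77, 113 − 7² = 64 = 8² ⇒ 113 = 7² + 8².
  Combine using the Brahmagupta–Fibonacci identity (a² + b²)(c² + d²) = (ac − bd)² + (ad + bc)² = (ac + bd)² + (ad − bc)²:
  29 · 53 = 1537: from (2² + 5²)(2² + 7²), take (2·2 − 5·7, 2·7 + 5·2) = (4 − 35, 14 + 10) = (-31, 24); dropping signs (only squares matter) gives (31, 24); check 31² + 24² = 961 + 576 = 1537 ✓.
  1537 · 113 = 173681: from (31² + 24²)(7² + 8²), take (31·7 − 24·8, 31·8 + 24·7) = (217 − 192, 248 + 168) = (25, 416); check 25² + 416² = 625 + 173056 = 173681 ✓.
Step 4: Order so x ≤ y and verify: 25² + 416² = 625 + 173056 = 173681 = n. ✓

n = 173681 = 25² + 416² (one valid representation with x ≤ y).


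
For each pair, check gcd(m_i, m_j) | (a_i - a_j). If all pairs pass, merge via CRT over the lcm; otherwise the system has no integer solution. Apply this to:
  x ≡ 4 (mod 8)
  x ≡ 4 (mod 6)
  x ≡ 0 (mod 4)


Moduli 8, 6, 4 are not pairwise coprime, so CRT works modulo lcm(m_i) when all pairwise compatibility conditions hold.
Pairwise compatibility: gcd(m_i, m_j) must divide a_i - a_j for every pair.
Merge one congruence at a time:
  Start: x ≡ 4 (mod 8).
  Combine with x ≡ 4 (mod 6): gcd(8, 6) = 2; 4 - 4 = 0, which IS divisible by 2, so compatible.
    Write x = 4 + 8·t and substitute into x ≡ 4 (mod 6): 8·t ≡ 4 − 4 = 0 (mod 6).
    Divide the congruence (and modulus) by g = 2: 4·t ≡ 0 (mod 3).
    Reduce coefficients mod 3: 1·t ≡ 0 (mod 3).
    So t ≡ 0 (mod 3).
    Then x = 4 + 8·0 = 4, valid modulo lcm(8, 6) = 24: x ≡ 4 (mod 24).
  Combine with x ≡ 0 (mod 4): gcd(24, 4) = 4; 0 - 4 = -4, which IS divisible by 4, so compatible.
    Write x = 4 + 24·t and substitute into x ≡ 0 (mod 4): 24·t ≡ 0 − 4 = -4 (mod 4).
    Divide the congruence (and modulus) by g = 4: 6·t ≡ -1 (mod 1).
    Modulo 1 every t works; take t = 0.
    Then x = 4 + 24·0 = 4, valid modulo lcm(24, 4) = 24: x ≡ 4 (mod 24).
Verify: 4 mod 8 = 4, 4 mod 6 = 4, 4 mod 4 = 0.

x ≡ 4 (mod 24).


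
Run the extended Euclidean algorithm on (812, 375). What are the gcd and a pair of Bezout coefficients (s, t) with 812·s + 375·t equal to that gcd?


Euclidean algorithm on (812, 375) — divide until remainder is 0:
  812 = 2 · 375 + 62
  375 = 6 · 62 + 3
  62 = 20 · 3 + 2
  3 = 1 · 2 + 1
  2 = 2 · 1 + 0
gcd(812, 375) = 1.
Track Bezout coefficients alongside the remainders: start with r₀ = 812 = a·1 + b·0 (s = 1, t = 0) and r₁ = 375 = a·0 + b·1 (s = 0, t = 1); each new remainder r_{k+1} = r_{k-1} − q_k·r_k inherits s_{k+1} = s_{k-1} − q_k·s_k, t_{k+1} = t_{k-1} − q_k·t_k, so r_k = a·s_k + b·t_k at every step:
  q = 2: r = 62, s = 1 − 2·0 = 1, t = 0 − 2·1 = -2  (check: 812·1 + 375·(-2) = 62)
  q = 6: r = 3, s = 0 − 6·1 = -6, t = 1 − 6·(-2) = 13  (check: 812·(-6) + 375·13 = 3)
  q = 20: r = 2, s = 1 − 20·(-6) = 121, t = -2 − 20·13 = -262  (check: 812·121 + 375·(-262) = 2)
  q = 1: r = 1, s = -6 − 1·121 = -127, t = 13 − 1·(-262) = 275  (check: 812·(-127) + 375·275 = 1)
The row with r = 1 (the gcd) gives the Bezout coefficients s = -127, t = 275.
Result: 812 · (-127) + 375 · (275) = 1.

gcd(812, 375) = 1; s = -127, t = 275 (check: 812·(-127) + 375·275 = 1).


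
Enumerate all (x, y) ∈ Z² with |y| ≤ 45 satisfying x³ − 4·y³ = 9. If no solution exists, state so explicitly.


The equation is x³ - 4y³ = 9. For fixed y, x³ = 4·y³ + 9, so a solution requires the RHS to be a perfect cube.
Strategy: iterate y from -45 to 45, compute RHS = 4·y³ + 9, and check whether it is a (positive or negative) perfect cube.
Check small values of y:
  y = 0: RHS = 9 is not a perfect cube.
  y = 1: RHS = 13 is not a perfect cube.
  y = -1: RHS = 5 is not a perfect cube.
  y = 2: RHS = 41 is not a perfect cube.
  y = -2: RHS = -23 is not a perfect cube.
  y = 3: RHS = 117 is not a perfect cube.
  y = -3: RHS = -99 is not a perfect cube.
Continuing the search up to |y| = 45 finds no solutions either.
No (x, y) in the scanned range satisfies the equation.

No integer solutions with |y| ≤ 45.


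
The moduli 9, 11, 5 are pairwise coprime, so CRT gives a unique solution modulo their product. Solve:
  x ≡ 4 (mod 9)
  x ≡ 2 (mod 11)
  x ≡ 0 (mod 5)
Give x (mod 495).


Moduli 9, 11, 5 are pairwise coprime; by CRT there is a unique solution modulo M = 9 · 11 · 5 = 495.
Solve pairwise, accumulating the modulus:
  Start with x ≡ 4 (mod 9).
  Combine with x ≡ 2 (mod 11): since gcd(9, 11) = 1, we get a unique residue mod 99.
    Write x = 4 + 9·t and substitute into x ≡ 2 (mod 11): 9·t ≡ 2 − 4 = -2 (mod 11).
    Reduce coefficients mod 11: 9·t ≡ 9 (mod 11).
    The inverse of 9 mod 11 is 5 (since 9·5 = 45 = 4·11 + 1), so t ≡ 5·9 = 45 ≡ 1 (mod 11).
    Then x = 4 + 9·1 = 13, valid modulo lcm(9, 11) = 99: x ≡ 13 (mod 99).
  Combine with x ≡ 0 (mod 5): since gcd(99, 5) = 1, we get a unique residue mod 495.
    Write x = 13 + 99·t and substitute into x ≡ 0 (mod 5): 99·t ≡ 0 − 13 = -13 (mod 5).
    Reduce coefficients mod 5: 4·t ≡ 2 (mod 5).
    The inverse of 4 mod 5 is 4 (since 4·4 = 16 = 3·5 + 1), so t ≡ 4·2 = 8 ≡ 3 (mod 5).
    Then x = 13 + 99·3 = 310, valid modulo lcm(99, 5) = 495: x ≡ 310 (mod 495).
Verify: 310 mod 9 = 4 ✓, 310 mod 11 = 2 ✓, 310 mod 5 = 0 ✓.

x ≡ 310 (mod 495).


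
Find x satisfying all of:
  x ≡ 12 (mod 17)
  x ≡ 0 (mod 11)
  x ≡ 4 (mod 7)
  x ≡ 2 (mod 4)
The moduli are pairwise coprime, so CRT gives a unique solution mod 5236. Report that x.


Product of moduli M = 17 · 11 · 7 · 4 = 5236.
Merge one congruence at a time:
  Start: x ≡ 12 (mod 17).
  Combine with x ≡ 0 (mod 11); new modulus lcm = 187.
    Write x = 12 + 17·t and substitute into x ≡ 0 (mod 11): 17·t ≡ 0 − 12 = -12 (mod 11).
    Reduce coefficients mod 11: 6·t ≡ 10 (mod 11).
    The inverse of 6 mod 11 is 2 (since 6·2 = 12 = 1·11 + 1), so t ≡ 2·10 = 20 ≡ 9 (mod 11).
    Then x = 12 + 17·9 = 165, valid modulo lcm(17, 11) = 187: x ≡ 165 (mod 187).
  Combine with x ≡ 4 (mod 7); new modulus lcm = 1309.
    Write x = 165 + 187·t and substitute into x ≡ 4 (mod 7): 187·t ≡ 4 − 165 = -161 (mod 7).
    Reduce coefficients mod 7: 5·t ≡ 0 (mod 7).
    The inverse of 5 mod 7 is 3 (since 5·3 = 15 = 2·7 + 1), so t ≡ 3·0 = 0 ≡ 0 (mod 7).
    Then x = 165 + 187·0 = 165, valid modulo lcm(187, 7) = 1309: x ≡ 165 (mod 1309).
  Combine with x ≡ 2 (mod 4); new modulus lcm = 5236.
    Write x = 165 + 1309·t and substitute into x ≡ 2 (mod 4): 1309·t ≡ 2 − 165 = -163 (mod 4).
    Reduce coefficients mod 4: 1·t ≡ 1 (mod 4).
    So t ≡ 1 (mod 4).
    Then x = 165 + 1309·1 = 1474, valid modulo lcm(1309, 4) = 5236: x ≡ 1474 (mod 5236).
Verify against each original: 1474 mod 17 = 12, 1474 mod 11 = 0, 1474 mod 7 = 4, 1474 mod 4 = 2.

x ≡ 1474 (mod 5236).


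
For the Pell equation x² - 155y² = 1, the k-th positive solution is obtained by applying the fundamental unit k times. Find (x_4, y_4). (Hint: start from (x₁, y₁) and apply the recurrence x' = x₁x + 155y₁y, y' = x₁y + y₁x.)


Step 1: Find the fundamental solution (x₁, y₁) of x² - 155y² = 1.
  Expand √155 as a continued fraction. a₀ = ⌊√155⌋ = 12; iterate m_{k+1} = d_k·a_k − m_k, d_{k+1} = (155 − m_{k+1}²)/d_k, a_{k+1} = ⌊(a₀ + m_{k+1})/d_{k+1}⌋ (starting m₀ = 0, d₀ = 1), with convergents p_k = a_k·p_{k-1} + p_{k-2}, q_k = a_k·q_{k-1} + q_{k-2} (p₋₁ = 1, q₋₁ = 0):
  k = 0: a₀ = 12; p₀/q₀ = 12/1; p₀² − 155·q₀² = 144 − 155 = -11.
  k = 1: m = 12, d = 11, a = ⌊(12 + 12)/11⌋ = 2; p/q = (2·12 + 1)/(2·1 + 0) = 25/2; p² − 155·q² = 625 − 620 = 5.
  k = 2: m = 10, d = 5, a = ⌊(12 + 10)/5⌋ = 4; p/q = (4·25 + 12)/(4·2 + 1) = 112/9; p² − 155·q² = 12544 − 12555 = -11.
  k = 3: m = 10, d = 11, a = ⌊(12 + 10)/11⌋ = 2; p/q = (2·112 + 25)/(2·9 + 2) = 249/20; p² − 155·q² = 62001 − 62000 = 1.
  The first convergent with p² − 155·q² = 1 gives the fundamental solution (x₁, y₁) = (249, 20).
Step 2: Apply the recurrence (x_{n+1}, y_{n+1}) = (x₁x_n + 155y₁y_n, x₁y_n + y₁x_n) repeatedly.
  From (x_1, y_1) = (249, 20): x_2 = 249·249 + 155·20·20 = 124001; y_2 = 249·20 + 20·249 = 9960.
  From (x_2, y_2) = (124001, 9960): x_3 = 249·124001 + 155·20·9960 = 61752249; y_3 = 249·9960 + 20·124001 = 4960060.
  From (x_3, y_3) = (61752249, 4960060): x_4 = 249·61752249 + 155·20·4960060 = 30752496001; y_4 = 249·4960060 + 20·61752249 = 2470099920.
Step 3: Verify x_4² - 155·y_4² = 945716010291520992001 - 945716010291520992000 = 1 (should be 1). ✓

(x_1, y_1) = (249, 20); (x_4, y_4) = (30752496001, 2470099920).


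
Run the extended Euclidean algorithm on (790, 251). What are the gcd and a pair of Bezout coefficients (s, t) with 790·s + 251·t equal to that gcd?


Euclidean algorithm on (790, 251) — divide until remainder is 0:
  790 = 3 · 251 + 37
  251 = 6 · 37 + 29
  37 = 1 · 29 + 8
  29 = 3 · 8 + 5
  8 = 1 · 5 + 3
  5 = 1 · 3 + 2
  3 = 1 · 2 + 1
  2 = 2 · 1 + 0
gcd(790, 251) = 1.
Track Bezout coefficients alongside the remainders: start with r₀ = 790 = a·1 + b·0 (s = 1, t = 0) and r₁ = 251 = a·0 + b·1 (s = 0, t = 1); each new remainder r_{k+1} = r_{k-1} − q_k·r_k inherits s_{k+1} = s_{k-1} − q_k·s_k, t_{k+1} = t_{k-1} − q_k·t_k, so r_k = a·s_k + b·t_k at every step:
  q = 3: r = 37, s = 1 − 3·0 = 1, t = 0 − 3·1 = -3  (check: 790·1 + 251·(-3) = 37)
  q = 6: r = 29, s = 0 − 6·1 = -6, t = 1 − 6·(-3) = 19  (check: 790·(-6) + 251·19 = 29)
  q = 1: r = 8, s = 1 − 1·(-6) = 7, t = -3 − 1·19 = -22  (check: 790·7 + 251·(-22) = 8)
  q = 3: r = 5, s = -6 − 3·7 = -27, t = 19 − 3·(-22) = 85  (check: 790·(-27) + 251·85 = 5)
  q = 1: r = 3, s = 7 − 1·(-27) = 34, t = -22 − 1·85 = -107  (check: 790·34 + 251·(-107) = 3)
  q = 1: r = 2, s = -27 − 1·34 = -61, t = 85 − 1·(-107) = 192  (check: 790·(-61) + 251·192 = 2)
  q = 1: r = 1, s = 34 − 1·(-61) = 95, t = -107 − 1·192 = -299  (check: 790·95 + 251·(-299) = 1)
The row with r = 1 (the gcd) gives the Bezout coefficients s = 95, t = -299.
Result: 790 · (95) + 251 · (-299) = 1.

gcd(790, 251) = 1; s = 95, t = -299 (check: 790·95 + 251·(-299) = 1).


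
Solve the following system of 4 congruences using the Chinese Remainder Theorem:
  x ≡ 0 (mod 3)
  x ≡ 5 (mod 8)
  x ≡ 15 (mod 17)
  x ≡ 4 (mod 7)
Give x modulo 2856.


Product of moduli M = 3 · 8 · 17 · 7 = 2856.
Merge one congruence at a time:
  Start: x ≡ 0 (mod 3).
  Combine with x ≡ 5 (mod 8); new modulus lcm = 24.
    Write x = 0 + 3·t and substitute into x ≡ 5 (mod 8): 3·t ≡ 5 − 0 = 5 (mod 8).
    The inverse of 3 mod 8 is 3 (since 3·3 = 9 = 1·8 + 1), so t ≡ 3·5 = 15 ≡ 7 (mod 8).
    Then x = 0 + 3·7 = 21, valid modulo lcm(3, 8) = 24: x ≡ 21 (mod 24).
  Combine with x ≡ 15 (mod 17); new modulus lcm = 408.
    Write x = 21 + 24·t and substitute into x ≡ 15 (mod 17): 24·t ≡ 15 − 21 = -6 (mod 17).
    Reduce coefficients mod 17: 7·t ≡ 11 (mod 17).
    The inverse of 7 mod 17 is 5 (since 7·5 = 35 = 2·17 + 1), so t ≡ 5·11 = 55 ≡ 4 (mod 17).
    Then x = 21 + 24·4 = 117, valid modulo lcm(24, 17) = 408: x ≡ 117 (mod 408).
  Combine with x ≡ 4 (mod 7); new modulus lcm = 2856.
    Write x = 117 + 408·t and substitute into x ≡ 4 (mod 7): 408·t ≡ 4 − 117 = -113 (mod 7).
    Reduce coefficients mod 7: 2·t ≡ 6 (mod 7).
    The inverse of 2 mod 7 is 4 (since 2·4 = 8 = 1·7 + 1), so t ≡ 4·6 = 24 ≡ 3 (mod 7).
    Then x = 117 + 408·3 = 1341, valid modulo lcm(408, 7) = 2856: x ≡ 1341 (mod 2856).
Verify against each original: 1341 mod 3 = 0, 1341 mod 8 = 5, 1341 mod 17 = 15, 1341 mod 7 = 4.

x ≡ 1341 (mod 2856).


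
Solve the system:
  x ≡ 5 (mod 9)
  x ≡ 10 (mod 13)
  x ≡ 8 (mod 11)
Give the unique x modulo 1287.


Moduli 9, 13, 11 are pairwise coprime; by CRT there is a unique solution modulo M = 9 · 13 · 11 = 1287.
Solve pairwise, accumulating the modulus:
  Start with x ≡ 5 (mod 9).
  Combine with x ≡ 10 (mod 13): since gcd(9, 13) = 1, we get a unique residue mod 117.
    Write x = 5 + 9·t and substitute into x ≡ 10 (mod 13): 9·t ≡ 10 − 5 = 5 (mod 13).
    The inverse of 9 mod 13 is 3 (since 9·3 = 27 = 2·13 + 1), so t ≡ 3·5 = 15 ≡ 2 (mod 13).
    Then x = 5 + 9·2 = 23, valid modulo lcm(9, 13) = 117: x ≡ 23 (mod 117).
  Combine with x ≡ 8 (mod 11): since gcd(117, 11) = 1, we get a unique residue mod 1287.
    Write x = 23 + 117·t and substitute into x ≡ 8 (mod 11): 117·t ≡ 8 − 23 = -15 (mod 11).
    Reduce coefficients mod 11: 7·t ≡ 7 (mod 11).
    The inverse of 7 mod 11 is 8 (since 7·8 = 56 = 5·11 + 1), so t ≡ 8·7 = 56 ≡ 1 (mod 11).
    Then x = 23 + 117·1 = 140, valid modulo lcm(117, 11) = 1287: x ≡ 140 (mod 1287).
Verify: 140 mod 9 = 5 ✓, 140 mod 13 = 10 ✓, 140 mod 11 = 8 ✓.

x ≡ 140 (mod 1287).


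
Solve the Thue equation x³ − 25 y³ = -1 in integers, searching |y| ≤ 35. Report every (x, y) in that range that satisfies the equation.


The equation is x³ - 25y³ = -1. For fixed y, x³ = 25·y³ − 1, so a solution requires the RHS to be a perfect cube.
Strategy: iterate y from -35 to 35, compute RHS = 25·y³ − 1, and check whether it is a (positive or negative) perfect cube.
Check small values of y:
  y = 0: RHS = -1 = (-1)³ ⇒ x = -1 works.
  y = 1: RHS = 24 is not a perfect cube.
  y = -1: RHS = -26 is not a perfect cube.
  y = 2: RHS = 199 is not a perfect cube.
  y = -2: RHS = -201 is not a perfect cube.
  y = 3: RHS = 674 is not a perfect cube.
  y = -3: RHS = -676 is not a perfect cube.
Continuing the search up to |y| = 35 finds no further solutions beyond those listed.
Collected solutions: (-1, 0).

Solutions (with |y| ≤ 35): (-1, 0).


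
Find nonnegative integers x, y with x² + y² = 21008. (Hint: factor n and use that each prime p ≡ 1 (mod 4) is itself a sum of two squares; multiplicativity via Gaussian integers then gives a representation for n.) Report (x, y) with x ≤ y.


Step 1: Factor n = 21008 = 2^4 · 13 · 101.
Step 2: Check the mod-4 condition on each prime factor: 2 = 2 (special); 13 ≡ 1 (mod 4), exponent 1; 101 ≡ 1 (mod 4), exponent 1.
All primes ≡ 3 (mod 4) appear to even exponent (or don't appear), so by the two-squares theorem n IS expressible as a sum of two squares.
Step 3: Build a representation. Group n = k² · m with k = 4 and m = 13 · 101 = 1313 (a product of primes ≡ 1 (mod 4)); a representation of m scales to one of n via (k·x)² + (k·y)² = k²(x² + y²). Each prime p ≡ 1 (mod 4) is itself a sum of two squares; find a² by testing p − a² for a perfect square:
  13: 13 − 1² = 12, 13 − 2² = 9 = 3² ⇒ 13 = 2² + 3².
  101: 101 − 1² = 100 = 10² ⇒ 101 = 1² + 10².
  Combine using the Brahmagupta–Fibonacci identity (a² + b²)(c² + d²) = (ac − bd)² + (ad + bc)² = (ac + bd)² + (ad − bc)²:
  13 · 101 = 1313: from (2² + 3²)(1² + 10²), take (2·1 − 3·10, 2·10 + 3·1) = (2 − 30, 20 + 3) = (-28, 23); dropping signs (only squares matter) gives (28, 23); check 28² + 23² = 784 + 529 = 1313 ✓.
  Scale by k = 4: (4·28, 4·23) = (112, 92).
Step 4: Order so x ≤ y and verify: 92² + 112² = 8464 + 12544 = 21008 = n. ✓

n = 21008 = 92² + 112² (one valid representation with x ≤ y).


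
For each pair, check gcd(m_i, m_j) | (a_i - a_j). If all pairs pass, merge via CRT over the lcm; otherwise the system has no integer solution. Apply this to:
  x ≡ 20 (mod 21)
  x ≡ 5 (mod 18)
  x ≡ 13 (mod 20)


Moduli 21, 18, 20 are not pairwise coprime, so CRT works modulo lcm(m_i) when all pairwise compatibility conditions hold.
Pairwise compatibility: gcd(m_i, m_j) must divide a_i - a_j for every pair.
Merge one congruence at a time:
  Start: x ≡ 20 (mod 21).
  Combine with x ≡ 5 (mod 18): gcd(21, 18) = 3; 5 - 20 = -15, which IS divisible by 3, so compatible.
    Write x = 20 + 21·t and substitute into x ≡ 5 (mod 18): 21·t ≡ 5 − 20 = -15 (mod 18).
    Divide the congruence (and modulus) by g = 3: 7·t ≡ -5 (mod 6).
    Reduce coefficients mod 6: 1·t ≡ 1 (mod 6).
    So t ≡ 1 (mod 6).
    Then x = 20 + 21·1 = 41, valid modulo lcm(21, 18) = 126: x ≡ 41 (mod 126).
  Combine with x ≡ 13 (mod 20): gcd(126, 20) = 2; 13 - 41 = -28, which IS divisible by 2, so compatible.
    Write x = 41 + 126·t and substitute into x ≡ 13 (mod 20): 126·t ≡ 13 − 41 = -28 (mod 20).
    Divide the congruence (and modulus) by g = 2: 63·t ≡ -14 (mod 10).
    Reduce coefficients mod 10: 3·t ≡ 6 (mod 10).
    The inverse of 3 mod 10 is 7 (since 3·7 = 21 = 2·10 + 1), so t ≡ 7·6 = 42 ≡ 2 (mod 10).
    Then x = 41 + 126·2 = 293, valid modulo lcm(126, 20) = 1260: x ≡ 293 (mod 1260).
Verify: 293 mod 21 = 20, 293 mod 18 = 5, 293 mod 20 = 13.

x ≡ 293 (mod 1260).


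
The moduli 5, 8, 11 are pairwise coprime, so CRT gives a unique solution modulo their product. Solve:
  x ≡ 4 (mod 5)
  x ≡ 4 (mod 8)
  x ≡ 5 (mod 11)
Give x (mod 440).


Moduli 5, 8, 11 are pairwise coprime; by CRT there is a unique solution modulo M = 5 · 8 · 11 = 440.
Solve pairwise, accumulating the modulus:
  Start with x ≡ 4 (mod 5).
  Combine with x ≡ 4 (mod 8): since gcd(5, 8) = 1, we get a unique residue mod 40.
    Write x = 4 + 5·t and substitute into x ≡ 4 (mod 8): 5·t ≡ 4 − 4 = 0 (mod 8).
    The inverse of 5 mod 8 is 5 (since 5·5 = 25 = 3·8 + 1), so t ≡ 5·0 = 0 ≡ 0 (mod 8).
    Then x = 4 + 5·0 = 4, valid modulo lcm(5, 8) = 40: x ≡ 4 (mod 40).
  Combine with x ≡ 5 (mod 11): since gcd(40, 11) = 1, we get a unique residue mod 440.
    Write x = 4 + 40·t and substitute into x ≡ 5 (mod 11): 40·t ≡ 5 − 4 = 1 (mod 11).
    Reduce coefficients mod 11: 7·t ≡ 1 (mod 11).
    The inverse of 7 mod 11 is 8 (since 7·8 = 56 = 5·11 + 1), so t ≡ 8·1 = 8 ≡ 8 (mod 11).
    Then x = 4 + 40·8 = 324, valid modulo lcm(40, 11) = 440: x ≡ 324 (mod 440).
Verify: 324 mod 5 = 4 ✓, 324 mod 8 = 4 ✓, 324 mod 11 = 5 ✓.

x ≡ 324 (mod 440).


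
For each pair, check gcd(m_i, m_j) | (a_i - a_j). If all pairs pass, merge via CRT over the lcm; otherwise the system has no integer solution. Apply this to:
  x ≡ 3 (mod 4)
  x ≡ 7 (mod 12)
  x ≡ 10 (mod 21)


Moduli 4, 12, 21 are not pairwise coprime, so CRT works modulo lcm(m_i) when all pairwise compatibility conditions hold.
Pairwise compatibility: gcd(m_i, m_j) must divide a_i - a_j for every pair.
Merge one congruence at a time:
  Start: x ≡ 3 (mod 4).
  Combine with x ≡ 7 (mod 12): gcd(4, 12) = 4; 7 - 3 = 4, which IS divisible by 4, so compatible.
    Write x = 3 + 4·t and substitute into x ≡ 7 (mod 12): 4·t ≡ 7 − 3 = 4 (mod 12).
    Divide the congruence (and modulus) by g = 4: 1·t ≡ 1 (mod 3).
    So t ≡ 1 (mod 3).
    Then x = 3 + 4·1 = 7, valid modulo lcm(4, 12) = 12: x ≡ 7 (mod 12).
  Combine with x ≡ 10 (mod 21): gcd(12, 21) = 3; 10 - 7 = 3, which IS divisible by 3, so compatible.
    Write x = 7 + 12·t and substitute into x ≡ 10 (mod 21): 12·t ≡ 10 − 7 = 3 (mod 21).
    Divide the congruence (and modulus) by g = 3: 4·t ≡ 1 (mod 7).
    The inverse of 4 mod 7 is 2 (since 4·2 = 8 = 1·7 + 1), so t ≡ 2·1 = 2 ≡ 2 (mod 7).
    Then x = 7 + 12·2 = 31, valid modulo lcm(12, 21) = 84: x ≡ 31 (mod 84).
Verify: 31 mod 4 = 3, 31 mod 12 = 7, 31 mod 21 = 10.

x ≡ 31 (mod 84).


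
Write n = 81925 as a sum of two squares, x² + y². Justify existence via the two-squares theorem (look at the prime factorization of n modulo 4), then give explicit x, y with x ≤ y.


Step 1: Factor n = 81925 = 5^2 · 29 · 113.
Step 2: Check the mod-4 condition on each prime factor: 5 ≡ 1 (mod 4), exponent 2; 29 ≡ 1 (mod 4), exponent 1; 113 ≡ 1 (mod 4), exponent 1.
All primes ≡ 3 (mod 4) appear to even exponent (or don't appear), so by the two-squares theorem n IS expressible as a sum of two squares.
Step 3: Build a representation. Group n = k² · m with k = 5 and m = 29 · 113 = 3277 (a product of primes ≡ 1 (mod 4)); a representation of m scales to one of n via (k·x)² + (k·y)² = k²(x² + y²). Each prime p ≡ 1 (mod 4) is itself a sum of two squares; find a² by testing p − a² for a perfect square:
  29: 29 − 1² = 28, 29 − 2² = 25 = 5² ⇒ 29 = 2² + 5².
  113: 113 − 1² = 112, 113 − 2² = 109, 113 − 3² = 104, 113 − 4² = 97, 113 − 5² = 88, 113 − 6² = 77, 113 − 7² = 64 = 8² ⇒ 113 = 7² + 8².
  Combine using the Brahmagupta–Fibonacci identity (a² + b²)(c² + d²) = (ac − bd)² + (ad + bc)² = (ac + bd)² + (ad − bc)²:
  29 · 113 = 3277: from (2² + 5²)(7² + 8²), take (2·7 − 5·8, 2·8 + 5·7) = (14 − 40, 16 + 35) = (-26, 51); dropping signs (only squares matter) gives (26, 51); check 26² + 51² = 676 + 2601 = 3277 ✓.
  Scale by k = 5: (5·26, 5·51) = (130, 255).
Step 4: Order so x ≤ y and verify: 130² + 255² = 16900 + 65025 = 81925 = n. ✓

n = 81925 = 130² + 255² (one valid representation with x ≤ y).


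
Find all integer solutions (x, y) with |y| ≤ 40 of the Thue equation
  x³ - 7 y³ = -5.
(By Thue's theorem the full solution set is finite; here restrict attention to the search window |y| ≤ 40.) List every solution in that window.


The equation is x³ - 7y³ = -5. For fixed y, x³ = 7·y³ − 5, so a solution requires the RHS to be a perfect cube.
Strategy: iterate y from -40 to 40, compute RHS = 7·y³ − 5, and check whether it is a (positive or negative) perfect cube.
Check small values of y:
  y = 0: RHS = -5 is not a perfect cube.
  y = 1: RHS = 2 is not a perfect cube.
  y = -1: RHS = -12 is not a perfect cube.
  y = 2: RHS = 51 is not a perfect cube.
  y = -2: RHS = -61 is not a perfect cube.
  y = 3: RHS = 184 is not a perfect cube.
  y = -3: RHS = -194 is not a perfect cube.
Continuing the search up to |y| = 40 finds no solutions either.
No (x, y) in the scanned range satisfies the equation.

No integer solutions with |y| ≤ 40.


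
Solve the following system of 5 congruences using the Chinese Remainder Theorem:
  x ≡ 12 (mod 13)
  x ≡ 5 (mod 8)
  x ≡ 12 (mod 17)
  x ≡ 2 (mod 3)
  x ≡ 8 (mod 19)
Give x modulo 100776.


Product of moduli M = 13 · 8 · 17 · 3 · 19 = 100776.
Merge one congruence at a time:
  Start: x ≡ 12 (mod 13).
  Combine with x ≡ 5 (mod 8); new modulus lcm = 104.
    Write x = 12 + 13·t and substitute into x ≡ 5 (mod 8): 13·t ≡ 5 − 12 = -7 (mod 8).
    Reduce coefficients mod 8: 5·t ≡ 1 (mod 8).
    The inverse of 5 mod 8 is 5 (since 5·5 = 25 = 3·8 + 1), so t ≡ 5·1 = 5 ≡ 5 (mod 8).
    Then x = 12 + 13·5 = 77, valid modulo lcm(13, 8) = 104: x ≡ 77 (mod 104).
  Combine with x ≡ 12 (mod 17); new modulus lcm = 1768.
    Write x = 77 + 104·t and substitute into x ≡ 12 (mod 17): 104·t ≡ 12 − 77 = -65 (mod 17).
    Reduce coefficients mod 17: 2·t ≡ 3 (mod 17).
    The inverse of 2 mod 17 is 9 (since 2·9 = 18 = 1·17 + 1), so t ≡ 9·3 = 27 ≡ 10 (mod 17).
    Then x = 77 + 104·10 = 1117, valid modulo lcm(104, 17) = 1768: x ≡ 1117 (mod 1768).
  Combine with x ≡ 2 (mod 3); new modulus lcm = 5304.
    Write x = 1117 + 1768·t and substitute into x ≡ 2 (mod 3): 1768·t ≡ 2 − 1117 = -1115 (mod 3).
    Reduce coefficients mod 3: 1·t ≡ 1 (mod 3).
    So t ≡ 1 (mod 3).
    Then x = 1117 + 1768·1 = 2885, valid modulo lcm(1768, 3) = 5304: x ≡ 2885 (mod 5304).
  Combine with x ≡ 8 (mod 19); new modulus lcm = 100776.
    Write x = 2885 + 5304·t and substitute into x ≡ 8 (mod 19): 5304·t ≡ 8 − 2885 = -2877 (mod 19).
    Reduce coefficients mod 19: 3·t ≡ 11 (mod 19).
    The inverse of 3 mod 19 is 13 (since 3·13 = 39 = 2·19 + 1), so t ≡ 13·11 = 143 ≡ 10 (mod 19).
    Then x = 2885 + 5304·10 = 55925, valid modulo lcm(5304, 19) = 100776: x ≡ 55925 (mod 100776).
Verify against each original: 55925 mod 13 = 12, 55925 mod 8 = 5, 55925 mod 17 = 12, 55925 mod 3 = 2, 55925 mod 19 = 8.

x ≡ 55925 (mod 100776).
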